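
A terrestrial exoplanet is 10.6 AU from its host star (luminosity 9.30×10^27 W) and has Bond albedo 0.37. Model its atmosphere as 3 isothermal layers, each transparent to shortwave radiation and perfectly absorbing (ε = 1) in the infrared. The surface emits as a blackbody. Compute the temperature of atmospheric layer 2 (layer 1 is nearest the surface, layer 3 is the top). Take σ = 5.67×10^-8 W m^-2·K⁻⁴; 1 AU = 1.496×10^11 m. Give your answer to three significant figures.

d = 10.6 × 1.496×10^11 m = 1.586×10^12 m.
Flux at the orbit: S = L/(4πd²) = 9.30×10^27/(4π·(1.59×10^12)²) = 294.3 W m^-2.
Top-of-atmosphere balance: σT_e⁴ = S(1−α)/4 = 46.35 W m^-2 → T_e = 169.1 K.
In the N-layer model, layer k (counted from the surface) has T_k = (N+1−k)^(1/4)·T_e.
With k = 2: T_2 = (3+1−2)^¼·169.1 K = 201.1 K.

201 K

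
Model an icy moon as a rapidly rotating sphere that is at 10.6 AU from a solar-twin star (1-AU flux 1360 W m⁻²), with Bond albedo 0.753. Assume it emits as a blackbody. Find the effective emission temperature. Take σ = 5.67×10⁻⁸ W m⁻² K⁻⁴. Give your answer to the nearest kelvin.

60 K

Irradiance scales as 1/d², so S = 1360 W m⁻² × (1/10.6)² = 12.10 W m⁻².
The planet absorbs (1−α)S over its disc πR² and re-emits over 4πR², so the mean absorbed flux is (1−0.753)·12.10/4 = 0.7474 W m⁻².
Balancing against σT⁴: T = (0.7474/5.67×10⁻⁸)^(1/4) = 60.26 K.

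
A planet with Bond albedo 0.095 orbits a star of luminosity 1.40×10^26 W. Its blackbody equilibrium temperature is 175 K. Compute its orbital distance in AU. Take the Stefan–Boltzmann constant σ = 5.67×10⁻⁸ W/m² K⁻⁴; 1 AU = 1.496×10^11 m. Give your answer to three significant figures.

Required flux: S = 4σT⁴/(1−α) = 235.0 W/m².
From L = 4πd²S, d = √(1.40×10^26/(4π·235.0)) = 2.177×10^11 m = 1.455 AU.

1.46 AU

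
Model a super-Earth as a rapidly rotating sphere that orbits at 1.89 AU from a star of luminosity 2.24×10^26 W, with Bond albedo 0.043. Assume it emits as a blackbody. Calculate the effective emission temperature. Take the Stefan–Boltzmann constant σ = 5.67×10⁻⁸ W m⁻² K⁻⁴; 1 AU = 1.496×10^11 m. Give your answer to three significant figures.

175 K

Orbital distance: d = 1.89 AU = 2.827×10^11 m.
S = L/(4πd²) = 223.0 W m⁻².
The planet absorbs (1−α)S over its disc πR² and re-emits over 4πR², so the mean absorbed flux is (1−0.043)·223.0/4 = 53.35 W m⁻².
Set σT⁴ = 53.35 → T = (53.35/σ)^(1/4) = 175.1 K.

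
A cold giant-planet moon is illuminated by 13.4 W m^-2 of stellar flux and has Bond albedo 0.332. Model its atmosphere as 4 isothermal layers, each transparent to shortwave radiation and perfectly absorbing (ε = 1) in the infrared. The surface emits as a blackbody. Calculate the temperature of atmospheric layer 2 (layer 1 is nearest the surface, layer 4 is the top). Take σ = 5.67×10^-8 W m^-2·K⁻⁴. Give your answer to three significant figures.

104 kelvin

OLR = S(1−α)/4 = 2.238 W m^-2; the top layer radiates at T_e = 79.26 K.
Each opaque layer satisfies 2T_j⁴ = T_{j−1}⁴ + T_{j+1}⁴, giving T_k⁴ = (N+1−k)T_e⁴.
With k = 2: T_2 = (4+1−2)^¼·79.26 K = 104.3 K.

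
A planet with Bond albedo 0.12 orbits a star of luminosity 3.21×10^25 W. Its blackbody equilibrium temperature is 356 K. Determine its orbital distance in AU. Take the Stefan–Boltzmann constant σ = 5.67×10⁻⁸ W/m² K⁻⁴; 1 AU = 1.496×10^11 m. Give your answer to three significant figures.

0.166 AU

Energy balance gives S = 4σT⁴/(1−α) = 4140 W/m².
From L = 4πd²S, d = √(3.21×10^25/(4π·4140)) = 2.484×10^10 m = 0.1660 AU.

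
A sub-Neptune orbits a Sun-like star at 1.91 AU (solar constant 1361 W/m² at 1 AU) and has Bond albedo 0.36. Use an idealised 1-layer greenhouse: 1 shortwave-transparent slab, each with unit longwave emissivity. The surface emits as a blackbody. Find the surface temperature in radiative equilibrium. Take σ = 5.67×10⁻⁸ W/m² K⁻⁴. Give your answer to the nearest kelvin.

214 K

By the inverse-square law, S = 1361/1.91² = 373.1 W/m².
The effective emission temperature is T_e = [S(1−α)/(4σ)]^¼ = 180.1 K.
Layer-by-layer balance gives σT_s⁴ = (N+1)σT_e⁴, so T_s = 2^¼·180.1 = 214.2 K.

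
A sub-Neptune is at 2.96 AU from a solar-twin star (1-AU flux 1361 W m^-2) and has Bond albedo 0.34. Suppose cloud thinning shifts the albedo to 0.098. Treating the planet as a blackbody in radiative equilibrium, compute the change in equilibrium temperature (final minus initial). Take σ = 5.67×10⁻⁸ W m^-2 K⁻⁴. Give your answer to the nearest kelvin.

By the inverse-square law, S = 1361/2.96² = 155.3 W m^-2.
With α = 0.34, T₁ = 145.8 K.
Final:   T₂ = [S(1−0.098)/(4σ)]^(1/4) = 157.7 K.
Change: 157.7 − 145.8 = 11.84 K.

12 K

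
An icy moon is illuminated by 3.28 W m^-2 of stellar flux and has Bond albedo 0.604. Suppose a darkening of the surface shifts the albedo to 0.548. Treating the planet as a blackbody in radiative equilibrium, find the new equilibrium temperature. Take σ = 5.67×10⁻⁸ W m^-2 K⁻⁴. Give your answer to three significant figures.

50.6 K

New equilibrium: T₂ = [(1−0.548)·3.280/(4σ)]^(1/4) = 50.56 K.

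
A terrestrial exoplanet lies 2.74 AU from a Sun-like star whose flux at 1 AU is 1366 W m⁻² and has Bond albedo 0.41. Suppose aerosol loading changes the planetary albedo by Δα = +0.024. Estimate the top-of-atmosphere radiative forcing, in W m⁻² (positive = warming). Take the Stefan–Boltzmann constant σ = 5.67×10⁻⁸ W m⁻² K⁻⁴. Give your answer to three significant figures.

Irradiance scales as 1/d², so S = 1366 W m⁻² × (1/2.74)² = 181.9 W m⁻².
The change in absorbed flux is Δ[S(1−α)/4] = −SΔα/4 = -1.092 W m⁻².

-1.09 W m⁻²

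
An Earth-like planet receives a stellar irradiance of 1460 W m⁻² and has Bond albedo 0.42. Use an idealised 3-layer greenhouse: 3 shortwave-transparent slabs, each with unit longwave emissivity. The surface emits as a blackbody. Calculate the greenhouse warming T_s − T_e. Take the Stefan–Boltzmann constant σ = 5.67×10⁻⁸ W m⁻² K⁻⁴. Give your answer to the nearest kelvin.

Top-of-atmosphere balance: σT_e⁴ = S(1−α)/4 = 211.7 W m⁻² → T_e = 247.2 K.
Surface: T_s = (4)^¼·T_e = 349.6 K.
Warming: T_s − T_e = 102.4 K.

102 kelvin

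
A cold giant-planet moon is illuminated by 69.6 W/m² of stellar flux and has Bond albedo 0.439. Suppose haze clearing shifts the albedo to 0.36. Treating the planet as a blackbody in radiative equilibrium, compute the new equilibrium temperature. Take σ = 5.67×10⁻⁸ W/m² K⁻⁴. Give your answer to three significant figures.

118 K

T₂ = [S(1−α₂)/(4σ)]^(1/4) = [69.60·0.64/(4σ)]^(1/4) = 118.4 K.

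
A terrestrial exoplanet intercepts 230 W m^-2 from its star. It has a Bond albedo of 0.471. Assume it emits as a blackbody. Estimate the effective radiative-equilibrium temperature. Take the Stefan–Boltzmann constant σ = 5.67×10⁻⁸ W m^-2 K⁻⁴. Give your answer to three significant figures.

152 K

The planet absorbs (1−α)S over its disc πR² and re-emits over 4πR², so the mean absorbed flux is (1−0.471)·230.0/4 = 30.42 W m^-2.
Balancing against σT⁴: T = (30.42/5.67×10⁻⁸)^(1/4) = 152.2 K.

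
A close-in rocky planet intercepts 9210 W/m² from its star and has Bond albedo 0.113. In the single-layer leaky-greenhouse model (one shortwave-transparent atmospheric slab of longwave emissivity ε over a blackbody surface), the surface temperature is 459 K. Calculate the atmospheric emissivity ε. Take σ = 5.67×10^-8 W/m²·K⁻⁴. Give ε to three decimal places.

0.377

Effective temperature: T_e = [S(1−α)/(4σ)]^(1/4) = 435.6 K.
T_s⁴ = T_e⁴·2/(2−ε) → ε = 2 − 2(T_e/T_s)⁴ = 2 − 2·(435.6/459)⁴ = 0.3770.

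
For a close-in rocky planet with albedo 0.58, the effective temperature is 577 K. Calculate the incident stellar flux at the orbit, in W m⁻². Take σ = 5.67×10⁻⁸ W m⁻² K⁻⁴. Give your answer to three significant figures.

Invert the energy balance for S: S = 4σT⁴/(1−α).
σT⁴ = 5.67×10⁻⁸·(577)⁴ = 6285 W m⁻².
S = 4·6285/0.42 = 59850 W m⁻².

59900 W m⁻²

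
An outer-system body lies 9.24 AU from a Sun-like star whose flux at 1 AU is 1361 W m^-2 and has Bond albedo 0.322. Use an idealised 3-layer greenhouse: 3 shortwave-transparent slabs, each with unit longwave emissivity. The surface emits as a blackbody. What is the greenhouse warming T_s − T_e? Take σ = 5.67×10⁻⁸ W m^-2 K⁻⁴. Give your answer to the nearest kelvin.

By the inverse-square law, S = 1361/9.24² = 15.94 W m^-2.
The effective emission temperature is T_e = [S(1−α)/(4σ)]^¼ = 83.09 K.
T_s = (N+1)^(1/4)·T_e = 117.5 K.
So the greenhouse effect raises the surface by 117.5 − 83.09 = 34.42 K.

34 K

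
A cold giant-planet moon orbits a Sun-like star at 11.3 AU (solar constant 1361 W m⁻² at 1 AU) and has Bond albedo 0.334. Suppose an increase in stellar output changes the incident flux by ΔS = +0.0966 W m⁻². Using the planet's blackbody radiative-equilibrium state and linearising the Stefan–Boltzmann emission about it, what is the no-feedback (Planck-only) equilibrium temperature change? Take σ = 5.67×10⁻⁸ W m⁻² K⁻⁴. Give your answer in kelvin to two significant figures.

Flux at the orbit: S = 1361/(11.3)² = 10.66 W m⁻².
Reference equilibrium: T_e = [S(1−α)/(4σ)]^(1/4) = 74.80 K.
Only a fraction (1−α) is absorbed and it's spread over 4πR², so ΔF = (1−α)ΔS/4 = 0.01608 W m⁻².
Planck response: λ_P = 4σT_e³ = 4·5.67×10⁻⁸·(74.80)³ = 0.09491 W m⁻²/K.
ΔT₀ = ΔF/λ_P = 0.01608/0.09491 = 0.169 K.

0.17 kelvin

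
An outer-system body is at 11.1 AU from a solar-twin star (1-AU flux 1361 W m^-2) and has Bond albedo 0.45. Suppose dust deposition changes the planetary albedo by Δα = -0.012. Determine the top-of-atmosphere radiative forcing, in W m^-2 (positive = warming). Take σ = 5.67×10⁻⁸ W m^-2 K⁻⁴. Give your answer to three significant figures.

0.0331 W m^-2

Irradiance scales as 1/d², so S = 1361 W m^-2 × (1/11.1)² = 11.05 W m^-2.
The change in absorbed flux is Δ[S(1−α)/4] = −SΔα/4 = 0.03314 W m^-2.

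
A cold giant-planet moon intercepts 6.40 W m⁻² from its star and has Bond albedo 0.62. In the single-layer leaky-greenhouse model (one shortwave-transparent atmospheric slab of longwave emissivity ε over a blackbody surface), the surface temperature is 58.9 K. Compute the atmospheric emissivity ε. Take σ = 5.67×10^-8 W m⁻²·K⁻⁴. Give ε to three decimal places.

TOA balance gives T_e = 57.22 K.
Inverting T_s⁴ = 2T_e⁴/(2−ε): (T_e/T_s)⁴ = 0.8910, so ε = 2(1 − 0.8910) = 0.2181.

0.218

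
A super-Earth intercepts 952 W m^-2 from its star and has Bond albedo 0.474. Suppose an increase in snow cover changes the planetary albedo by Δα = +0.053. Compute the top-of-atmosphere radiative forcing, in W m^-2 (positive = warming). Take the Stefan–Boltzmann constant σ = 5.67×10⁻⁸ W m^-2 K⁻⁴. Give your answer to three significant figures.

TOA radiative forcing: ΔF = −S·Δα/4 = −952.0·(+0.053)/4 = -12.61 W m^-2.

-12.6 W m^-2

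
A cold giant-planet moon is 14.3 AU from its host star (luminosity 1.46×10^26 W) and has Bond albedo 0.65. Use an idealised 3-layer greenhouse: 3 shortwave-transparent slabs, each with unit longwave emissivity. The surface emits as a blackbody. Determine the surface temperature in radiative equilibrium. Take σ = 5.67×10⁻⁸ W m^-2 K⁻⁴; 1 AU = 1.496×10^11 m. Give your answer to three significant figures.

Orbital distance: d = 14.3 AU = 2.139×10^12 m.
Spreading L over a sphere of radius d: S = 1.46×10^26/(4π·2.14×10^12²) = 2.539 W m^-2.
Top-of-atmosphere balance: σT_e⁴ = S(1−α)/4 = 0.2221 W m^-2 → T_e = 44.49 K.
For an N-layer opaque stack, T_s⁴ = (N+1)T_e⁴, hence T_s = (4)^(1/4)×44.49 K = 62.92 K.

62.9 K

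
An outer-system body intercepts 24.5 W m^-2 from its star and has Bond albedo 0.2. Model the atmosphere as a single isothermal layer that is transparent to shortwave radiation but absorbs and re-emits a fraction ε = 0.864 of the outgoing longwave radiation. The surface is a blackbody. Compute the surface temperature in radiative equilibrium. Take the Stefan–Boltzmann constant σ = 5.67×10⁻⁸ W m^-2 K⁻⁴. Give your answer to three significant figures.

111 K

The planet radiates to space at T_e = [S(1−α)/(4σ)]^(1/4) = 96.42 K.
The surface balance (absorbed SW + ε·downward IR = σT_s⁴) with T_a⁴ = T_s⁴/2 reduces to T_s = T_e·[2/(2−ε)]^¼ = 111.1 K.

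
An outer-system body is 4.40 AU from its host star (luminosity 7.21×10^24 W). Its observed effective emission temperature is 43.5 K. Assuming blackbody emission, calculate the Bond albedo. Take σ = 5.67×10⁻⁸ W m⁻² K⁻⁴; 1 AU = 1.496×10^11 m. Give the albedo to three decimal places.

Orbital distance: d = 4.40 AU = 6.582×10^11 m.
Flux at the orbit: S = L/(4πd²) = 7.21×10^24/(4π·(6.58×10^11)²) = 1.324 W m⁻².
Energy balance: S(1−α)/4 = σT⁴, so 1−α = 4σT⁴/S.
σT⁴ = 0.2030 W m⁻², so 4σT⁴ = 0.8121 W m⁻².
1−α = 0.8121/1.324 = 0.6133, so α = 0.3867.

0.387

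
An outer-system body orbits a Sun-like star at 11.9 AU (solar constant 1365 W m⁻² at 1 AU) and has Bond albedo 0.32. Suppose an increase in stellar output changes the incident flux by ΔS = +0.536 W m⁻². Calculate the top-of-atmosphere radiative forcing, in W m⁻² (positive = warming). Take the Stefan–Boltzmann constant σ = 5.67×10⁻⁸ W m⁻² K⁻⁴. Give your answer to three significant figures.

0.0911 W m⁻²

Irradiance scales as 1/d², so S = 1365 W m⁻² × (1/11.9)² = 9.639 W m⁻².
Only a fraction (1−α) is absorbed and it's spread over 4πR², so ΔF = (1−α)ΔS/4 = 0.09112 W m⁻².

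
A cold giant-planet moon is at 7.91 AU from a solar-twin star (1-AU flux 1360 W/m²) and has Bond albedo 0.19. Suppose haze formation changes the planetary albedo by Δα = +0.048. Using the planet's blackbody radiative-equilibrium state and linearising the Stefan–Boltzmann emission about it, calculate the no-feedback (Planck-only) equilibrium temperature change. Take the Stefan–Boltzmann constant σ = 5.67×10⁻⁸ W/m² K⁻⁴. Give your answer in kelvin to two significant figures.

-1.4 kelvin

Irradiance scales as 1/d², so S = 1360 W/m² × (1/7.91)² = 21.74 W/m².
Unperturbed T_e = [21.74·(1−0.19)/(4σ)]^¼ = 93.87 K.
TOA radiative forcing: ΔF = −S·Δα/4 = −21.74·(+0.048)/4 = -0.2608 W/m².
The Planck feedback parameter is 4σT_e³ = 0.1876 W/m²/K.
ΔT₀ = ΔF/λ_P = -0.2608/0.1876 = -1.39 K.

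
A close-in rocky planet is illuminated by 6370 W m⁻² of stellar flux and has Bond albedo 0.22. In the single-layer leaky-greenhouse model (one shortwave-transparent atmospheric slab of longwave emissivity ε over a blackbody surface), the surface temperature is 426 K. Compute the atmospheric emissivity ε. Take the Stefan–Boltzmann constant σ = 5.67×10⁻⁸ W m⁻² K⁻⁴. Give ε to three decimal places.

TOA balance gives T_e = 384.7 K.
T_s⁴ = T_e⁴·2/(2−ε) → ε = 2 − 2(T_e/T_s)⁴ = 2 − 2·(384.7/426)⁴ = 0.6696.

0.670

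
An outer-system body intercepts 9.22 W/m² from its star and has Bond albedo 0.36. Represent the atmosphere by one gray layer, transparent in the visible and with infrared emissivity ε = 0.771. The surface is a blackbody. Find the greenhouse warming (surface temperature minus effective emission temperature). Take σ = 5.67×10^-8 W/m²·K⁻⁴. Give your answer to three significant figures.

The planet radiates to space at T_e = [S(1−α)/(4σ)]^(1/4) = 71.42 K.
For a single slab of emissivity ε, T_s⁴ = 2T_e⁴/(2−ε); thus T_s = 71.42·(1.627)^(1/4) = 80.67 K.
The atmosphere warms the surface by 9.246 K.

9.25 K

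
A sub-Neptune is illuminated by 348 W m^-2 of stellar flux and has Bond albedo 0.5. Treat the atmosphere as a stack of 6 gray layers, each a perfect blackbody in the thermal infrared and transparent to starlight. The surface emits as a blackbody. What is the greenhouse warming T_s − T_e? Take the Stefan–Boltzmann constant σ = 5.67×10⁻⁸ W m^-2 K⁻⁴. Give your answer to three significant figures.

The effective emission temperature is T_e = [S(1−α)/(4σ)]^¼ = 166.4 K.
Surface: T_s = (7)^¼·T_e = 270.7 K.
So the greenhouse effect raises the surface by 270.7 − 166.4 = 104.3 K.

104 K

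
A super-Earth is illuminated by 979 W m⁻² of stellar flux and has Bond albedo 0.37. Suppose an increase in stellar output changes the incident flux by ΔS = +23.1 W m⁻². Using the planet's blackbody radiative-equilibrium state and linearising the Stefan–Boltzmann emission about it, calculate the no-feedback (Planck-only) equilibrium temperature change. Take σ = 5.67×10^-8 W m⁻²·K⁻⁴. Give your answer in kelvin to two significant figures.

The baseline emission temperature is T_e = 228.4 K.
TOA radiative forcing: ΔF = (1−α)ΔS/4 = 0.63·(+23.1)/4 = 3.638 W m⁻².
Planck response: λ_P = 4σT_e³ = 4·5.67×10⁻⁸·(228.4)³ = 2.701 W m⁻²/K.
So ΔT₀ = 3.638/2.701 = 1.35 K.

1.3 kelvin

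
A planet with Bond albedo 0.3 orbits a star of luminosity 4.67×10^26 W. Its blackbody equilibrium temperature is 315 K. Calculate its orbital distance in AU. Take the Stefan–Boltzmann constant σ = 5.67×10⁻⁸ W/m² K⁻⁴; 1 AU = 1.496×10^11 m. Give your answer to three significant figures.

0.721 AU

Energy balance gives S = 4σT⁴/(1−α) = 3190 W/m².
S = L/(4πd²) → d = √(L/4πS) = √(4.67×10^26/(4π·3190)) = 1.079×10^11 m = 0.7215 AU.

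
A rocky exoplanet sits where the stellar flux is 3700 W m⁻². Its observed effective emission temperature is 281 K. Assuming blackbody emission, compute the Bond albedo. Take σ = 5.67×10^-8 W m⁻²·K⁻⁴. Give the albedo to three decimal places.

0.618

From σT⁴ = S(1−α)/4 we invert for α: 1−α = 4σT⁴/S.
4σT⁴ = 4·5.67×10⁻⁸·(281)⁴ = 1414 W m⁻².
1−α = 1414/3700 = 0.3822, so α = 0.6178.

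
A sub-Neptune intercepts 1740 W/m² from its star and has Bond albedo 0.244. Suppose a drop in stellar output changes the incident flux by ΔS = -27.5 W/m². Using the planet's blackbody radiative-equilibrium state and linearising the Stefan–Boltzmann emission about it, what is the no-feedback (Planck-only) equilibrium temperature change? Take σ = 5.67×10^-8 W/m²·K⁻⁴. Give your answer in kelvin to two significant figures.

The baseline emission temperature is T_e = 276.0 K.
ΔF = Δ[S(1−α)]/4 = (1−0.244)·-27.5/4 = -5.197 W/m².
Linearising σT⁴ gives d(σT⁴)/dT = 4σT_e³ = 4.767 W/m² per K.
So ΔT₀ = -5.197/4.767 = -1.09 K.

-1.1 kelvin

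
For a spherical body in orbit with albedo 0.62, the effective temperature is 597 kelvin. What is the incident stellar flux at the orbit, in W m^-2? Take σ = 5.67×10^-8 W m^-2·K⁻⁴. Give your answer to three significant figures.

Invert the energy balance for S: S = 4σT⁴/(1−α).
The emitted flux is σT⁴ = 7202 W m^-2.
S = 4·7202/0.38 = 75820 W m^-2.

75800 W m^-2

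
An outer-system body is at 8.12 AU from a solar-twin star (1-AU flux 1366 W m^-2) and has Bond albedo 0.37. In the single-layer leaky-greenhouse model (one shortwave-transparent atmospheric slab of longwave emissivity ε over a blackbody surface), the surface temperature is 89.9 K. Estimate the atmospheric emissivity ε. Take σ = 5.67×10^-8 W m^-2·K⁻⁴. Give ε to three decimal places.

Flux at the orbit: S = 1366/(8.12)² = 20.72 W m^-2.
First, T_e = [20.72·(1−0.37)/(4σ)]^(1/4) = 87.10 K.
Since (2−ε)/2 = (T_e/T_s)⁴ = 0.8810, ε = 0.2379.

0.238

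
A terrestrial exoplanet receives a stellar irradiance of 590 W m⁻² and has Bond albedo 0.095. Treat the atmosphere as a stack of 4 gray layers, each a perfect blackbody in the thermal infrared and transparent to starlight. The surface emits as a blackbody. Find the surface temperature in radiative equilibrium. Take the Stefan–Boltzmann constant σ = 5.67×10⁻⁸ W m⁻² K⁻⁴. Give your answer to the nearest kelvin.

Top-of-atmosphere balance: σT_e⁴ = S(1−α)/4 = 133.5 W m⁻² → T_e = 220.3 K.
With N = 4 opaque layers, T_s = (N+1)^(1/4)·T_e = 5^(1/4)·220.3 = 329.4 K.

329 K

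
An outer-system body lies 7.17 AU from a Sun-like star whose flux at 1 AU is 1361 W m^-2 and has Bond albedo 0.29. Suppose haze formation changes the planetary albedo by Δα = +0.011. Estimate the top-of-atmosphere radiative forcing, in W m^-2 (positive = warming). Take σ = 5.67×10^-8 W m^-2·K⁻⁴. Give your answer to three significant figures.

-0.0728 W m^-2

Irradiance scales as 1/d², so S = 1361 W m^-2 × (1/7.17)² = 26.47 W m^-2.
ΔF = −(S/4)Δα = −(26.47/4)×(+0.011) = -0.07280 W m^-2.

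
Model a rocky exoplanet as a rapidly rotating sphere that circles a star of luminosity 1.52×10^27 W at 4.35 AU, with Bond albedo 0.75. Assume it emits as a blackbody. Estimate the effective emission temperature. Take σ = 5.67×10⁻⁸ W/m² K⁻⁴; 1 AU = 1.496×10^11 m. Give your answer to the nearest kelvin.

Orbital distance: d = 4.35 AU = 6.508×10^11 m.
S = L/(4πd²) = 285.6 W/m².
Absorbed flux (global mean): S(1−α)/4 = 285.6·0.25/4 = 17.85 W/m².
Balancing against σT⁴: T = (17.85/5.67×10⁻⁸)^(1/4) = 133.2 K.

133 K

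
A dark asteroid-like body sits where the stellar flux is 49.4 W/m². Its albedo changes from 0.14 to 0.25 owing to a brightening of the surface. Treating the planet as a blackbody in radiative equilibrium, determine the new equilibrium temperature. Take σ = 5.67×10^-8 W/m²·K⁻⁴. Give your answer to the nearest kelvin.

113 K

With the new albedo, S(1−α₂)/4 = 9.262 W/m², so T₂ = 113.1 K.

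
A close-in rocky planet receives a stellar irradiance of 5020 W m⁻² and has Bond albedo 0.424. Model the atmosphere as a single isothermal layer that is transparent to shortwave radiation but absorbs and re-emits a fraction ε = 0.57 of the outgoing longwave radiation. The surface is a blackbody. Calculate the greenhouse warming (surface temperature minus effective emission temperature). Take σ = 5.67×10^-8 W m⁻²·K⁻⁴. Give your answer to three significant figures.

Effective emission temperature (TOA balance): σT_e⁴ = S(1−α)/4 = 722.9 W m⁻² → T_e = 336.0 K.
For a single slab of emissivity ε, T_s⁴ = 2T_e⁴/(2−ε); thus T_s = 336.0·(1.399)^(1/4) = 365.4 K.
The atmosphere warms the surface by 29.40 K.

29.4 K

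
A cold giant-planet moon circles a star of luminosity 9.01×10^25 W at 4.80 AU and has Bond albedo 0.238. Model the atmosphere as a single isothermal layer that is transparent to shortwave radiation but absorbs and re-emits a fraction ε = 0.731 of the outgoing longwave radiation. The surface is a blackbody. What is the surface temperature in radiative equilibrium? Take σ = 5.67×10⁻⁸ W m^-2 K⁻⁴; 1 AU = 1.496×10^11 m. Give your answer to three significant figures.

d = 4.80 × 1.496×10^11 m = 7.181×10^11 m.
S = L/(4πd²) = 13.90 W m^-2.
The planet radiates to space at T_e = [S(1−α)/(4σ)]^(1/4) = 82.67 K.
The surface balance (absorbed SW + ε·downward IR = σT_s⁴) with T_a⁴ = T_s⁴/2 reduces to T_s = T_e·[2/(2−ε)]^¼ = 92.63 K.

92.6 K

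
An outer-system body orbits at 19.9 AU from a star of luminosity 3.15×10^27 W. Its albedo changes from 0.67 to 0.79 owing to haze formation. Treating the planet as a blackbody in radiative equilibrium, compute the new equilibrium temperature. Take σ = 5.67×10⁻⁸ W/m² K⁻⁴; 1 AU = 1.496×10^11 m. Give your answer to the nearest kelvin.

72 kelvin

d = 19.9 × 1.496×10^11 m = 2.977×10^12 m.
Spreading L over a sphere of radius d: S = 3.15×10^27/(4π·2.98×10^12²) = 28.28 W/m².
With the new albedo, S(1−α₂)/4 = 1.485 W/m², so T₂ = 71.54 K.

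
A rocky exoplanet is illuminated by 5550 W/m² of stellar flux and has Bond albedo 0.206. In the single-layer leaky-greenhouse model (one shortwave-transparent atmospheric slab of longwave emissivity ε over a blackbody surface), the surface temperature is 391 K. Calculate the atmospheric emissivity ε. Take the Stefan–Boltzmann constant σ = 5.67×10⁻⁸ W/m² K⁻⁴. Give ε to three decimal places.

First, T_e = [5550·(1−0.206)/(4σ)]^(1/4) = 373.4 K.
Inverting T_s⁴ = 2T_e⁴/(2−ε): (T_e/T_s)⁴ = 0.8313, so ε = 2(1 − 0.8313) = 0.3374.

0.337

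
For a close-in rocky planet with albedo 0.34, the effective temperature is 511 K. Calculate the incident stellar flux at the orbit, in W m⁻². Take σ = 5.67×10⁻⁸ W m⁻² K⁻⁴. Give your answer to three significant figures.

From S(1−α)/4 = σT⁴: S = 4σT⁴/(1−α).
The emitted flux is σT⁴ = 3866 W m⁻².
So S = 4×3866/(1−0.34) = 23430 W m⁻².

23400 W m⁻²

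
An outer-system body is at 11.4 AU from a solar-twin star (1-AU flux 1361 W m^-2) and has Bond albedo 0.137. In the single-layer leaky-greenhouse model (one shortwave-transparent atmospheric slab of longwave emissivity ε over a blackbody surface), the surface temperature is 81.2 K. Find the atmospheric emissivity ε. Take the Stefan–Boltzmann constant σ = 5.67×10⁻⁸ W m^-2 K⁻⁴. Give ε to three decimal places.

By the inverse-square law, S = 1361/11.4² = 10.47 W m^-2.
TOA balance gives T_e = 79.45 K.
T_s⁴ = T_e⁴·2/(2−ε) → ε = 2 − 2(T_e/T_s)⁴ = 2 − 2·(79.45/81.2)⁴ = 0.1667.

0.167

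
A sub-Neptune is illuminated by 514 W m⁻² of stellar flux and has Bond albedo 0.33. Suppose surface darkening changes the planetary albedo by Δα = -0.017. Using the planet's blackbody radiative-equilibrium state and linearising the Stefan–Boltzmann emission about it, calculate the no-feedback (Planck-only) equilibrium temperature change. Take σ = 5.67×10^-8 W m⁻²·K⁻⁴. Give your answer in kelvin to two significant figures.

Unperturbed T_e = [514.0·(1−0.33)/(4σ)]^¼ = 197.4 K.
The change in absorbed flux is Δ[S(1−α)/4] = −SΔα/4 = 2.185 W m⁻².
The Planck feedback parameter is 4σT_e³ = 1.745 W m⁻²/K.
ΔT₀ = ΔF/λ_P = 2.185/1.745 = 1.25 K.

1.3 K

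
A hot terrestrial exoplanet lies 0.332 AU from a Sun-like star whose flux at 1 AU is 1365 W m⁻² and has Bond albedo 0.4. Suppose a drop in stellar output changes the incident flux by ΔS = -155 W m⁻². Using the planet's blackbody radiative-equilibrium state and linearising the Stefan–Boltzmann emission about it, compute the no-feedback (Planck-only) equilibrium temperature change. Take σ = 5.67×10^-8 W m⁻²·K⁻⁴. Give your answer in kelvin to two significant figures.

-1.3 K

By the inverse-square law, S = 1365/0.332² = 12380 W m⁻².
Reference equilibrium: T_e = [S(1−α)/(4σ)]^(1/4) = 425.4 K.
TOA radiative forcing: ΔF = (1−α)ΔS/4 = 0.6·(-155)/4 = -23.25 W m⁻².
Linearising σT⁴ gives d(σT⁴)/dT = 4σT_e³ = 17.46 W m⁻² per K.
So ΔT₀ = -23.25/17.46 = -1.33 K.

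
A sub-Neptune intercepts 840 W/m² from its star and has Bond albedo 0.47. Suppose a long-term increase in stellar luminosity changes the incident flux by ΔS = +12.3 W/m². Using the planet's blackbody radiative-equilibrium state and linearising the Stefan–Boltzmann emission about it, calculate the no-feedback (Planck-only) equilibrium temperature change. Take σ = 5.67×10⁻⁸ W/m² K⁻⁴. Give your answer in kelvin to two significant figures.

The baseline emission temperature is T_e = 210.5 K.
Only a fraction (1−α) is absorbed and it's spread over 4πR², so ΔF = (1−α)ΔS/4 = 1.630 W/m².
Linearising σT⁴ gives d(σT⁴)/dT = 4σT_e³ = 2.115 W/m² per K.
ΔT₀ = ΔF/λ_P = 1.630/2.115 = 0.771 K.

0.77 K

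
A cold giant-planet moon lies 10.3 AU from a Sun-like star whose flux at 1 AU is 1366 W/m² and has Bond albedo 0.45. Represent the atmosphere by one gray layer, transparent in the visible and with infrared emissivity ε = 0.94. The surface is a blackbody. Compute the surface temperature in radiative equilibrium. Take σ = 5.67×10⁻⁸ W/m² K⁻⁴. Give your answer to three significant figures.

By the inverse-square law, S = 1366/10.3² = 12.88 W/m².
Effective emission temperature (TOA balance): σT_e⁴ = S(1−α)/4 = 1.770 W/m² → T_e = 74.75 K.
The surface balance (absorbed SW + ε·downward IR = σT_s⁴) with T_a⁴ = T_s⁴/2 reduces to T_s = T_e·[2/(2−ε)]^¼ = 87.61 K.

87.6 K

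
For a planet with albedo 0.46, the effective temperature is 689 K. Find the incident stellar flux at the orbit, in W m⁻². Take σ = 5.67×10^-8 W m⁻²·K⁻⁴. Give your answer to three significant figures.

94700 W m⁻²

Invert the energy balance for S: S = 4σT⁴/(1−α).
σT⁴ = 5.67×10⁻⁸·(689)⁴ = 12780 W m⁻².
S = 4·12780/0.54 = 94650 W m⁻².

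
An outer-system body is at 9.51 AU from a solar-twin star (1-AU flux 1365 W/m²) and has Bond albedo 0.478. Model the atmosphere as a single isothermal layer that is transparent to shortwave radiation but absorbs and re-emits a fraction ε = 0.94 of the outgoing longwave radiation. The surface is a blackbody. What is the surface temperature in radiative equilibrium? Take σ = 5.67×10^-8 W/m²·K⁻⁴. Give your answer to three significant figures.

By the inverse-square law, S = 1365/9.51² = 15.09 W/m².
Effective emission temperature (TOA balance): σT_e⁴ = S(1−α)/4 = 1.970 W/m² → T_e = 76.77 K.
The surface balance (absorbed SW + ε·downward IR = σT_s⁴) with T_a⁴ = T_s⁴/2 reduces to T_s = T_e·[2/(2−ε)]^¼ = 89.98 K.

90.0 K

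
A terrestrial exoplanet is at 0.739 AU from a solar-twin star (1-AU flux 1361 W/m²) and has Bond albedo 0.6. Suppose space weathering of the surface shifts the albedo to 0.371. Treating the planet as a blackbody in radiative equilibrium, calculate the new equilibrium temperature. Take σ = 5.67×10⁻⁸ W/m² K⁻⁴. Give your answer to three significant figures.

288 K

By the inverse-square law, S = 1361/0.739² = 2492 W/m².
New equilibrium: T₂ = [(1−0.371)·2492/(4σ)]^(1/4) = 288.3 K.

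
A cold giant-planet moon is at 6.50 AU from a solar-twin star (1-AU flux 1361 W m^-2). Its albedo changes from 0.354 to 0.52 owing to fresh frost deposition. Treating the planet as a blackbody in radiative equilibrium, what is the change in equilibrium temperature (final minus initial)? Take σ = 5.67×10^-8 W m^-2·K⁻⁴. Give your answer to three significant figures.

-7.00 kelvin

Irradiance scales as 1/d², so S = 1361 W m^-2 × (1/6.50)² = 32.21 W m^-2.
Initial: T₁ = [S(1−0.354)/(4σ)]^(1/4) = 97.87 K.
Final:   T₂ = [S(1−0.52)/(4σ)]^(1/4) = 90.87 K.
ΔT = T₂ − T₁ = -7.004 K.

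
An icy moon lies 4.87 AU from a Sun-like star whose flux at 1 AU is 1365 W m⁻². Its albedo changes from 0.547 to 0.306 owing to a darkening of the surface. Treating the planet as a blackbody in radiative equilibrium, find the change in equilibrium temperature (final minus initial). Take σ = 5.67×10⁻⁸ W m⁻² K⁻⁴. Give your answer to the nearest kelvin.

12 K

Irradiance scales as 1/d², so S = 1365 W m⁻² × (1/4.87)² = 57.55 W m⁻².
Initial: T₁ = [S(1−0.547)/(4σ)]^(1/4) = 103.5 K.
With α = 0.306, T₂ = 115.2 K.
Change: 115.2 − 103.5 = 11.65 K.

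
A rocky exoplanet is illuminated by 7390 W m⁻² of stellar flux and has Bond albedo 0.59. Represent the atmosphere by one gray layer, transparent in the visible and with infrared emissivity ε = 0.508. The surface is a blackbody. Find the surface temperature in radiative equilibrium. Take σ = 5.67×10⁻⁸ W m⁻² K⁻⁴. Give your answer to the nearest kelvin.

366 kelvin

The planet radiates to space at T_e = [S(1−α)/(4σ)]^(1/4) = 340.0 K.
Surface balance with a leaky layer gives σT_s⁴ = σT_e⁴·2/(2−ε), so T_s = T_e·[2/(2−0.508)]^(1/4) = 365.8 K.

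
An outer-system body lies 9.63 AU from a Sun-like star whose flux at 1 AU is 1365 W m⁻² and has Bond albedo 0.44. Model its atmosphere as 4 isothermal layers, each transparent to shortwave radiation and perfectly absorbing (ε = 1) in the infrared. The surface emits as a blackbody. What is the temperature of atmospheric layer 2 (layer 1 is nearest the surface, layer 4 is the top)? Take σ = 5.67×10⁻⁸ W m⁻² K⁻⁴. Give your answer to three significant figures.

102 kelvin

Irradiance scales as 1/d², so S = 1365 W m⁻² × (1/9.63)² = 14.72 W m⁻².
The effective emission temperature is T_e = [S(1−α)/(4σ)]^¼ = 77.64 K.
Each opaque layer satisfies 2T_j⁴ = T_{j−1}⁴ + T_{j+1}⁴, giving T_k⁴ = (N+1−k)T_e⁴.
T_2 = (3)^(1/4)·77.64 = 102.2 K.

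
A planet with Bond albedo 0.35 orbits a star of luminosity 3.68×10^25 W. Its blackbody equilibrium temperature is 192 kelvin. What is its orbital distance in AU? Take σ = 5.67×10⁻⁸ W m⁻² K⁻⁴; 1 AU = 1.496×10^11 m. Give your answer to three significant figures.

0.525 AU

The flux needed for this T is 4σT⁴/(1−0.35) = 474.2 W m⁻².
From L = 4πd²S, d = √(3.68×10^25/(4π·474.2)) = 7.859×10^10 m = 0.5253 AU.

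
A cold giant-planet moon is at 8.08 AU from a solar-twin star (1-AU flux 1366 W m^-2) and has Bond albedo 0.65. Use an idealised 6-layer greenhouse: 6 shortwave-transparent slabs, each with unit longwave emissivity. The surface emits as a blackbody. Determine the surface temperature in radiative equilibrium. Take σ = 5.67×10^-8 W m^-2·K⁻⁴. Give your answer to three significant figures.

123 K

Irradiance scales as 1/d², so S = 1366 W m^-2 × (1/8.08)² = 20.92 W m^-2.
OLR = S(1−α)/4 = 1.831 W m^-2; the top layer radiates at T_e = 75.38 K.
Layer-by-layer balance gives σT_s⁴ = (N+1)σT_e⁴, so T_s = 7^¼·75.38 = 122.6 K.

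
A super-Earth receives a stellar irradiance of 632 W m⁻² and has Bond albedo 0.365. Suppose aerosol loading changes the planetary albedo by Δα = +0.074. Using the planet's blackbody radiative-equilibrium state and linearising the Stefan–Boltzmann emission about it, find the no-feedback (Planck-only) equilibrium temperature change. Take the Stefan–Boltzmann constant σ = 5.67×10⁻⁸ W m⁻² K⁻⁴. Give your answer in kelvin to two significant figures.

-6.0 kelvin

The baseline emission temperature is T_e = 205.1 K.
The change in absorbed flux is Δ[S(1−α)/4] = −SΔα/4 = -11.69 W m⁻².
Planck response: λ_P = 4σT_e³ = 4·5.67×10⁻⁸·(205.1)³ = 1.957 W m⁻²/K.
So ΔT₀ = -11.69/1.957 = -5.98 K.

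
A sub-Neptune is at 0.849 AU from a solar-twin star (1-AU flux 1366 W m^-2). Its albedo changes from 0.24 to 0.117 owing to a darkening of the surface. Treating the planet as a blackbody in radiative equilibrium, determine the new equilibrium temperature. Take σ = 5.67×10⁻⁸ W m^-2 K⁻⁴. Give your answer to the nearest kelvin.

Irradiance scales as 1/d², so S = 1366 W m^-2 × (1/0.849)² = 1895 W m^-2.
With the new albedo, S(1−α₂)/4 = 418.3 W m^-2, so T₂ = 293.1 K.

293 K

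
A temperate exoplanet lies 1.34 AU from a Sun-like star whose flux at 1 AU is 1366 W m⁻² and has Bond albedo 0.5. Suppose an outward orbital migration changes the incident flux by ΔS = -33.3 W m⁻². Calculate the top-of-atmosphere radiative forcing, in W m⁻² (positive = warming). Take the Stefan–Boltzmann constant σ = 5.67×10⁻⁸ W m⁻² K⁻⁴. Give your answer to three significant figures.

Flux at the orbit: S = 1366/(1.34)² = 760.7 W m⁻².
TOA radiative forcing: ΔF = (1−α)ΔS/4 = 0.5·(-33.3)/4 = -4.162 W m⁻².

-4.16 W m⁻²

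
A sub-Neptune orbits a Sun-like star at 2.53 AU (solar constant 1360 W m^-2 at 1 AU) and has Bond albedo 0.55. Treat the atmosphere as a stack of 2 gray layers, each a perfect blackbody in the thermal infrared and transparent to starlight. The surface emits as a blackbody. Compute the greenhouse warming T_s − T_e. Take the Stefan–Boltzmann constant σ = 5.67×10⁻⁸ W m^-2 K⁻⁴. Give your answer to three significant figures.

45.3 K

Irradiance scales as 1/d², so S = 1360 W m^-2 × (1/2.53)² = 212.5 W m^-2.
OLR = S(1−α)/4 = 23.90 W m^-2; the top layer radiates at T_e = 143.3 K.
Surface: T_s = (3)^¼·T_e = 188.6 K.
So the greenhouse effect raises the surface by 188.6 − 143.3 = 45.29 K.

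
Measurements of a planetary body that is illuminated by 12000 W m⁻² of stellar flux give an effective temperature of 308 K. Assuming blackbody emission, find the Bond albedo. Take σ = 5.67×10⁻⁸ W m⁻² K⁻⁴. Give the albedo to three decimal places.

Rearranging the radiative balance, α = 1 − 4σT⁴/S.
σT⁴ = 510.3 W m⁻², so 4σT⁴ = 2041 W m⁻².
1−α = 2041/12000 = 0.1701, so α = 0.8299.

0.830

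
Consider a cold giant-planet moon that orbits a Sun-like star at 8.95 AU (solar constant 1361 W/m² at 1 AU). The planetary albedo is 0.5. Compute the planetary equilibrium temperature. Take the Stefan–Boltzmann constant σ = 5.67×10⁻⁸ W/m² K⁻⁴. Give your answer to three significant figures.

By the inverse-square law, S = 1361/8.95² = 16.99 W/m².
The planet absorbs (1−α)S over its disc πR² and re-emits over 4πR², so the mean absorbed flux is (1−0.5)·16.99/4 = 2.124 W/m².
Set σT⁴ = 2.124 → T = (2.124/σ)^(1/4) = 78.23 K.

78.2 K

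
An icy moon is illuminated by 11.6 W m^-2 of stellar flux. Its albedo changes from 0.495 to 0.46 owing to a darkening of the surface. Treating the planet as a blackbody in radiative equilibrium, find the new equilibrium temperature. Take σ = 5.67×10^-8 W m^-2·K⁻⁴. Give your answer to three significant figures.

T₂ = [S(1−α₂)/(4σ)]^(1/4) = [11.60·0.54/(4σ)]^(1/4) = 72.49 K.

72.5 K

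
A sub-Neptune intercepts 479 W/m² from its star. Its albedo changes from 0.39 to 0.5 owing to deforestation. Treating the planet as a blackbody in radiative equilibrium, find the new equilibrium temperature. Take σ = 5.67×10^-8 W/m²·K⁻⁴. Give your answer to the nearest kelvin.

T₂ = [S(1−α₂)/(4σ)]^(1/4) = [479.0·0.5/(4σ)]^(1/4) = 180.3 K.

180 kelvin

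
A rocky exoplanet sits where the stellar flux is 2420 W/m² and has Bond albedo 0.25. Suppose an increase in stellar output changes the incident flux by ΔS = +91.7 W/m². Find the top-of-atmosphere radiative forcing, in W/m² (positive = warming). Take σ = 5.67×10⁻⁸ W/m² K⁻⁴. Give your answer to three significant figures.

17.2 W/m²

TOA radiative forcing: ΔF = (1−α)ΔS/4 = 0.75·(+91.7)/4 = 17.19 W/m².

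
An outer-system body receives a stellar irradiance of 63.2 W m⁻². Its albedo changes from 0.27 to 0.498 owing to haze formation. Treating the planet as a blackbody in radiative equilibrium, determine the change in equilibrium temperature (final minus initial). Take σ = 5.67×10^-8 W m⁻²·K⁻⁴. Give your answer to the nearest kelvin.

Initial: T₁ = [S(1−0.27)/(4σ)]^(1/4) = 119.4 K.
Final:   T₂ = [S(1−0.498)/(4σ)]^(1/4) = 108.8 K.
Change: 108.8 − 119.4 = -10.67 K.

-11 K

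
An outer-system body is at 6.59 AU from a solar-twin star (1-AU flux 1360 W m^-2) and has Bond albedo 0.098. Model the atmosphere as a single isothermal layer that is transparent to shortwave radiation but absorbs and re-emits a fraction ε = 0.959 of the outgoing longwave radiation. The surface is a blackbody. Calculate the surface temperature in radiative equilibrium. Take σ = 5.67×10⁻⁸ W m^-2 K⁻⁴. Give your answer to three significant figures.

124 K

By the inverse-square law, S = 1360/6.59² = 31.32 W m^-2.
At the top of the atmosphere, σT_e⁴ = S(1−α)/4 = 7.062 W m^-2, giving T_e = 105.6 K.
The surface balance (absorbed SW + ε·downward IR = σT_s⁴) with T_a⁴ = T_s⁴/2 reduces to T_s = T_e·[2/(2−ε)]^¼ = 124.4 K.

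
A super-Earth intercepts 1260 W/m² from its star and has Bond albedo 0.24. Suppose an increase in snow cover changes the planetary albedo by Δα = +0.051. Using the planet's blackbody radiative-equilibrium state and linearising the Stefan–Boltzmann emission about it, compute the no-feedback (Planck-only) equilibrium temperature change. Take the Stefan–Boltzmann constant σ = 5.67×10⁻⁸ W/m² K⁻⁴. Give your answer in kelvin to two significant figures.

Unperturbed T_e = [1260·(1−0.24)/(4σ)]^¼ = 254.9 K.
ΔF = −(S/4)Δα = −(1260/4)×(+0.051) = -16.06 W/m².
Linearising σT⁴ gives d(σT⁴)/dT = 4σT_e³ = 3.757 W/m² per K.
ΔT₀ = ΔF/λ_P = -16.06/3.757 = -4.28 K.

-4.3 K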